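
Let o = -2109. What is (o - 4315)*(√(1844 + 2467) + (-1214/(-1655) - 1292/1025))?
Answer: 1148495568/339275 - 19272*√479 ≈ -4.1840e+5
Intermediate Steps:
(o - 4315)*(√(1844 + 2467) + (-1214/(-1655) - 1292/1025)) = (-2109 - 4315)*(√(1844 + 2467) + (-1214/(-1655) - 1292/1025)) = -6424*(√4311 + (-1214*(-1/1655) - 1292*1/1025)) = -6424*(3*√479 + (1214/1655 - 1292/1025)) = -6424*(3*√479 - 178782/339275) = -6424*(-178782/339275 + 3*√479) = 1148495568/339275 - 19272*√479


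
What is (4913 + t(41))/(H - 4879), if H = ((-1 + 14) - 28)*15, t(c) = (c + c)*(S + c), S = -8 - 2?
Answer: -7455/5104 ≈ -1.4606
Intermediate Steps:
S = -10
t(c) = 2*c*(-10 + c) (t(c) = (c + c)*(-10 + c) = (2*c)*(-10 + c) = 2*c*(-10 + c))
H = -225 (H = (13 - 28)*15 = -15*15 = -225)
(4913 + t(41))/(H - 4879) = (4913 + 2*41*(-10 + 41))/(-225 - 4879) = (4913 + 2*41*31)/(-5104) = (4913 + 2542)*(-1/5104) = 7455*(-1/5104) = -7455/5104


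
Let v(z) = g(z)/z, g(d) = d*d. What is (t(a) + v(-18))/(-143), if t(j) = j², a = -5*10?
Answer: -2482/143 ≈ -17.357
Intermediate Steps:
g(d) = d²
a = -50
v(z) = z (v(z) = z²/z = z)
(t(a) + v(-18))/(-143) = ((-50)² - 18)/(-143) = (2500 - 18)*(-1/143) = 2482*(-1/143) = -2482/143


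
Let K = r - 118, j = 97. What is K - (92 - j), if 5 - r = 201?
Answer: -309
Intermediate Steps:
r = -196 (r = 5 - 1*201 = 5 - 201 = -196)
K = -314 (K = -196 - 118 = -314)
K - (92 - j) = -314 - (92 - 1*97) = -314 - (92 - 97) = -314 - 1*(-5) = -314 + 5 = -309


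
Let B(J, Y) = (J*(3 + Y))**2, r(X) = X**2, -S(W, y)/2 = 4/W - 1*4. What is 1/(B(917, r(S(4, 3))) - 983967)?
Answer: 1/1278008202 ≈ 7.8247e-10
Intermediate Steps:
S(W, y) = 8 - 8/W (S(W, y) = -2*(4/W - 1*4) = -2*(4/W - 4) = -2*(-4 + 4/W) = 8 - 8/W)
B(J, Y) = J**2*(3 + Y)**2
1/(B(917, r(S(4, 3))) - 983967) = 1/(917**2*(3 + (8 - 8/4)**2)**2 - 983967) = 1/(840889*(3 + (8 - 8*1/4)**2)**2 - 983967) = 1/(840889*(3 + (8 - 2)**2)**2 - 983967) = 1/(840889*(3 + 6**2)**2 - 983967) = 1/(840889*(3 + 36)**2 - 983967) = 1/(840889*39**2 - 983967) = 1/(840889*1521 - 983967) = 1/(1278992169 - 983967) = 1/1278008202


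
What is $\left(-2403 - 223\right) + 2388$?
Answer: $-238$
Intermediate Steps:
$\left(-2403 - 223\right) + 2388 = -2626 + 2388 = -238$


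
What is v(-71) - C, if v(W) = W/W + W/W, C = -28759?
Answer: 28761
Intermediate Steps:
v(W) = 2 (v(W) = 1 + 1 = 2)
v(-71) - C = 2 - 1*(-28759) = 2 + 28759 = 28761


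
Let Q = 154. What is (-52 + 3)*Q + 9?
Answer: -7537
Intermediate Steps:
(-52 + 3)*Q + 9 = (-52 + 3)*154 + 9 = -49*154 + 9 = -7546 + 9 = -7537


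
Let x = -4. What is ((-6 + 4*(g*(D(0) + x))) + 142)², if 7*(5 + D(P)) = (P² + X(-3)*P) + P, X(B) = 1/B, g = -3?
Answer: 59536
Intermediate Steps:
D(P) = -5 + P²/7 + 2*P/21 (D(P) = -5 + ((P² + P/(-3)) + P)/7 = -5 + ((P² - P/3) + P)/7 = -5 + (P² + 2*P/3)/7 = -5 + (P²/7 + 2*P/21) = -5 + P²/7 + 2*P/21)
((-6 + 4*(g*(D(0) + x))) + 142)² = ((-6 + 4*(-3*((-5 + (⅐)*0² + (2/21)*0) - 4))) + 142)² = ((-6 + 4*(-3*((-5 + (⅐)*0 + 0) - 4))) + 142)² = ((-6 + 4*(-3*((-5 + 0 + 0) - 4))) + 142)² = ((-6 + 4*(-3*(-5 - 4))) + 142)² = ((-6 + 4*(-3*(-9))) + 142)² = ((-6 + 4*27) + 142)² = ((-6 + 108) + 142)² = (102 + 142)² = 244² = 59536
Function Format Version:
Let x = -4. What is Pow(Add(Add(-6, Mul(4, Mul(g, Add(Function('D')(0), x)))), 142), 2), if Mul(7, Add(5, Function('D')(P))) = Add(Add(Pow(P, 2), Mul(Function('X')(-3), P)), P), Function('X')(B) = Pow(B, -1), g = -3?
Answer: 59536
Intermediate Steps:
Function('D')(P) = Add(-5, Mul(Rational(1, 7), Pow(P, 2)), Mul(Rational(2, 21), P)) (Function('D')(P) = Add(-5, Mul(Rational(1, 7), Add(Add(Pow(P, 2), Mul(Pow(-3, -1), P)), P))) = Add(-5, Mul(Rational(1, 7), Add(Add(Pow(P, 2), Mul(Rational(-1, 3), P)), P))) = Add(-5, Mul(Rational(1, 7), Add(Pow(P, 2), Mul(Rational(2, 3), P)))) = Add(-5, Add(Mul(Rational(1, 7), Pow(P, 2)), Mul(Rational(2, 21), P))) = Add(-5, Mul(Rational(1, 7), Pow(P, 2)), Mul(Rational(2, 21), P)))
Pow(Add(Add(-6, Mul(4, Mul(g, Add(Function('D')(0), x)))), 142), 2) = Pow(Add(Add(-6, Mul(4, Mul(-3, Add(Add(-5, Mul(Rational(1, 7), Pow(0, 2)), Mul(Rational(2, 21), 0)), -4)))), 142), 2) = Pow(Add(Add(-6, Mul(4, Mul(-3, Add(Add(-5, Mul(Rational(1, 7), 0), 0), -4)))), 142), 2) = Pow(Add(Add(-6, Mul(4, Mul(-3, Add(Add(-5, 0, 0), -4)))), 142), 2) = Pow(Add(Add(-6, Mul(4, Mul(-3, Add(-5, -4)))), 142), 2) = Pow(Add(Add(-6, Mul(4, Mul(-3, -9))), 142), 2) = Pow(Add(Add(-6, Mul(4, 27)), 142), 2) = Pow(Add(Add(-6, 108), 142), 2) = Pow(Add(102, 142), 2) = Pow(244, 2) = 59536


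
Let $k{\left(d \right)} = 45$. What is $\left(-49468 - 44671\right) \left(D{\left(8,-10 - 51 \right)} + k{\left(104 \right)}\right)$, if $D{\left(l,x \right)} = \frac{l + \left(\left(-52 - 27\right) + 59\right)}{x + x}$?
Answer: $- \frac{258976389}{61} \approx -4.2455 \cdot 10^{6}$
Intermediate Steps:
$D{\left(l,x \right)} = \frac{-20 + l}{2 x}$ ($D{\left(l,x \right)} = \frac{l + \left(-79 + 59\right)}{2 x} = \left(l - 20\right) \frac{1}{2 x} = \left(-20 + l\right) \frac{1}{2 x} = \frac{-20 + l}{2 x}$)
$\left(-49468 - 44671\right) \left(D{\left(8,-10 - 51 \right)} + k{\left(104 \right)}\right) = \left(-49468 - 44671\right) \left(\frac{-20 + 8}{2 \left(-10 - 51\right)} + 45\right) = - 94139 \left(\frac{1}{2} \frac{1}{-10 - 51} \left(-12\right) + 45\right) = - 94139 \left(\frac{1}{2} \frac{1}{-61} \left(-12\right) + 45\right) = - 94139 \left(\frac{1}{2} \left(- \frac{1}{61}\right) \left(-12\right) + 45\right) = - 94139 \left(\frac{6}{61} + 45\right) = \left(-94139\right) \frac{2751}{61} = - \frac{258976389}{61}$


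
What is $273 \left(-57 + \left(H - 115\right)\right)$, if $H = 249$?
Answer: $21021$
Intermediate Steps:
$273 \left(-57 + \left(H - 115\right)\right) = 273 \left(-57 + \left(249 - 115\right)\right) = 273 \left(-57 + 134\right) = 273 \cdot 77 = 21021$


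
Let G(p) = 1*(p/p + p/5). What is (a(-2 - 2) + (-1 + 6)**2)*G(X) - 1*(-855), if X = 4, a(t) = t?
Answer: 4464/5 ≈ 892.80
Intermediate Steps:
G(p) = 1 + p/5 (G(p) = 1*(1 + p*(1/5)) = 1*(1 + p/5) = 1 + p/5)
(a(-2 - 2) + (-1 + 6)**2)*G(X) - 1*(-855) = ((-2 - 2) + (-1 + 6)**2)*(1 + (1/5)*4) - 1*(-855) = (-4 + 5**2)*(1 + 4/5) + 855 = (-4 + 25)*(9/5) + 855 = 21*(9/5) + 855 = 189/5 + 855 = 4464/5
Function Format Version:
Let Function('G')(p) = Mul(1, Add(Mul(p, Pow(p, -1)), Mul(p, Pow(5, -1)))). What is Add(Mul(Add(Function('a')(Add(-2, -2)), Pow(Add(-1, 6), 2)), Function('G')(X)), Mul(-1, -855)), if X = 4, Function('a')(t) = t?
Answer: Rational(4464, 5) ≈ 892.80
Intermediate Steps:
Function('G')(p) = Add(1, Mul(Rational(1, 5), p)) (Function('G')(p) = Mul(1, Add(1, Mul(p, Rational(1, 5)))) = Mul(1, Add(1, Mul(Rational(1, 5), p))) = Add(1, Mul(Rational(1, 5), p)))
Add(Mul(Add(Function('a')(Add(-2, -2)), Pow(Add(-1, 6), 2)), Function('G')(X)), Mul(-1, -855)) = Add(Mul(Add(Add(-2, -2), Pow(Add(-1, 6), 2)), Add(1, Mul(Rational(1, 5), 4))), Mul(-1, -855)) = Add(Mul(Add(-4, Pow(5, 2)), Add(1, Rational(4, 5))), 855) = Add(Mul(Add(-4, 25), Rational(9, 5)), 855) = Add(Mul(21, Rational(9, 5)), 855) = Add(Rational(189, 5), 855) = Rational(4464, 5)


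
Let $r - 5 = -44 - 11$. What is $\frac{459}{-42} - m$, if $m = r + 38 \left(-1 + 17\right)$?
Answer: $- \frac{7965}{14} \approx -568.93$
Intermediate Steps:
$r = -50$ ($r = 5 - 55 = -50$)
$m = 558$ ($m = -50 + 38 \left(-1 + 17\right) = -50 + 38 \cdot 16 = -50 + 608 = 558$)
$\frac{459}{-42} - m = \frac{459}{-42} - 558 = 459 \left(- \frac{1}{42}\right) - 558 = - \frac{153}{14} - 558 = - \frac{7965}{14}$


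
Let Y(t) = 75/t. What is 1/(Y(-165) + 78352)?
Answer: 11/861867 ≈ 1.2763e-5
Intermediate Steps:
1/(Y(-165) + 78352) = 1/(75/(-165) + 78352) = 1/(75*(-1/165) + 78352) = 1/(-5/11 + 78352) = 1/(861867/11) = 11/861867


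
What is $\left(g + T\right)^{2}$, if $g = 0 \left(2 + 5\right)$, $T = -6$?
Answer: $36$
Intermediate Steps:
$g = 0$ ($g = 0 \cdot 7 = 0$)
$\left(g + T\right)^{2} = \left(0 - 6\right)^{2} = \left(-6\right)^{2} = 36$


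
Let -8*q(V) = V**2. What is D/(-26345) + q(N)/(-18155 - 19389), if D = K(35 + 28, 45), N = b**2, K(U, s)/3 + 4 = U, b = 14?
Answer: 59931701/494548340 ≈ 0.12118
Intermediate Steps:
K(U, s) = -12 + 3*U
N = 196 (N = 14**2 = 196)
D = 177 (D = -12 + 3*(35 + 28) = -12 + 3*63 = -12 + 189 = 177)
q(V) = -V**2/8
D/(-26345) + q(N)/(-18155 - 19389) = 177/(-26345) + (-1/8*196**2)/(-18155 - 19389) = 177*(-1/26345) - 1/8*38416/(-37544) = -177/26345 - 4802*(-1/37544) = -177/26345 + 2401/18772 = 59931701/494548340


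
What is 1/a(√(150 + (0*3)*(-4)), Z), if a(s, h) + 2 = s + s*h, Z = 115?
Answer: 1/1009198 + 145*√6/504599 ≈ 0.00070487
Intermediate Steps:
a(s, h) = -2 + s + h*s (a(s, h) = -2 + (s + s*h) = -2 + (s + h*s) = -2 + s + h*s)
1/a(√(150 + (0*3)*(-4)), Z) = 1/(-2 + √(150 + (0*3)*(-4)) + 115*√(150 + (0*3)*(-4))) = 1/(-2 + √(150 + 0*(-4)) + 115*√(150 + 0*(-4))) = 1/(-2 + √(150 + 0) + 115*√(150 + 0)) = 1/(-2 + √150 + 115*√150) = 1/(-2 + 5*√6 + 115*(5*√6)) = 1/(-2 + 5*√6 + 575*√6) = 1/(-2 + 580*√6)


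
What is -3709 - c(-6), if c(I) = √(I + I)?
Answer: -3709 - 2*I*√3 ≈ -3709.0 - 3.4641*I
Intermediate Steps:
c(I) = √2*√I (c(I) = √(2*I) = √2*√I)
-3709 - c(-6) = -3709 - √2*√(-6) = -3709 - √2*I*√6 = -3709 - 2*I*√3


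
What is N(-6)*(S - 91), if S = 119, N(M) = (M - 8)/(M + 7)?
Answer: -392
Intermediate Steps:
N(M) = (-8 + M)/(7 + M)
N(-6)*(S - 91) = ((-8 - 6)/(7 - 6))*(119 - 91) = (-14/1)*28 = (1*(-14))*28 = -14*28 = -392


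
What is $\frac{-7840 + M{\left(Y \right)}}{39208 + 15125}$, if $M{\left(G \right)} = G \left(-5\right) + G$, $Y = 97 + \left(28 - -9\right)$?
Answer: $- \frac{2792}{18111} \approx -0.15416$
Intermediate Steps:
$Y = 134$ ($Y = 97 + \left(28 + 9\right) = 97 + 37 = 134$)
$M{\left(G \right)} = - 4 G$ ($M{\left(G \right)} = - 5 G + G = - 4 G$)
$\frac{-7840 + M{\left(Y \right)}}{39208 + 15125} = \frac{-7840 - 536}{39208 + 15125} = \frac{-7840 - 536}{54333} = \left(-8376\right) \frac{1}{54333} = - \frac{2792}{18111}$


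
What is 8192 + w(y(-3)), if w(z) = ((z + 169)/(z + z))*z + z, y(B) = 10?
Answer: 16583/2 ≈ 8291.5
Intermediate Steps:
w(z) = 169/2 + 3*z/2 (w(z) = ((169 + z)/((2*z)))*z + z = ((169 + z)*(1/(2*z)))*z + z = ((169 + z)/(2*z))*z + z = (169/2 + z/2) + z = 169/2 + 3*z/2)
8192 + w(y(-3)) = 8192 + (169/2 + (3/2)*10) = 8192 + (169/2 + 15) = 8192 + 199/2 = 16583/2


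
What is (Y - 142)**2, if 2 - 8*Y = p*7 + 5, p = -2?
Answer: 1265625/64 ≈ 19775.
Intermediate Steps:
Y = 11/8 (Y = 1/4 - (-2*7 + 5)/8 = 1/4 - (-14 + 5)/8 = 1/4 - 1/8*(-9) = 1/4 + 9/8 = 11/8 ≈ 1.3750)
(Y - 142)**2 = (11/8 - 142)**2 = (-1125/8)**2 = 1265625/64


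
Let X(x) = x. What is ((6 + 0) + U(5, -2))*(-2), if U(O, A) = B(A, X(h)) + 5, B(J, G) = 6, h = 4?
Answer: -34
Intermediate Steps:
U(O, A) = 11 (U(O, A) = 6 + 5 = 11)
((6 + 0) + U(5, -2))*(-2) = ((6 + 0) + 11)*(-2) = (6 + 11)*(-2) = 17*(-2) = -34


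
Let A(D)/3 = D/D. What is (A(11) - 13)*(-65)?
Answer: 650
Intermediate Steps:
A(D) = 3 (A(D) = 3*(D/D) = 3*1 = 3)
(A(11) - 13)*(-65) = (3 - 13)*(-65) = -10*(-65) = 650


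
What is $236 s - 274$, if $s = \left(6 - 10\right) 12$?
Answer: $-11602$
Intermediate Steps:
$s = -48$ ($s = \left(-4\right) 12 = -48$)
$236 s - 274 = 236 \left(-48\right) - 274 = -11328 - 274 = -11602$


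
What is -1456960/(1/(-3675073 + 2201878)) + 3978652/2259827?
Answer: 4850461458265593052/2259827 ≈ 2.1464e+12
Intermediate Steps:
-1456960/(1/(-3675073 + 2201878)) + 3978652/2259827 = -1456960/(1/(-1473195)) + 3978652*(1/2259827) = -1456960/(-1/1473195) + 3978652/2259827 = -1456960*(-1473195) + 3978652/2259827 = 2146386187200 + 3978652/2259827 = 4850461458265593052/2259827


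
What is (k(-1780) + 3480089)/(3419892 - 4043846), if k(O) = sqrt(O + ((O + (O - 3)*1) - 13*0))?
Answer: -3480089/623954 - I*sqrt(5343)/623954 ≈ -5.5775 - 0.00011715*I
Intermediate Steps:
k(O) = sqrt(-3 + 3*O) (k(O) = sqrt(O + ((O + (-3 + O)*1) + 0)) = sqrt(O + ((O + (-3 + O)) + 0)) = sqrt(O + ((-3 + 2*O) + 0)) = sqrt(O + (-3 + 2*O)) = sqrt(-3 + 3*O))
(k(-1780) + 3480089)/(3419892 - 4043846) = (sqrt(-3 + 3*(-1780)) + 3480089)/(3419892 - 4043846) = (sqrt(-3 - 5340) + 3480089)/(-623954) = (sqrt(-5343) + 3480089)*(-1/623954) = (I*sqrt(5343) + 3480089)*(-1/623954) = (3480089 + I*sqrt(5343))*(-1/623954) = -3480089/623954 - I*sqrt(5343)/623954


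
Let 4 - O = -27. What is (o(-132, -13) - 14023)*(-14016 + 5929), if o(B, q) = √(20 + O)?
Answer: 113404001 - 8087*√51 ≈ 1.1335e+8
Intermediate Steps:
O = 31 (O = 4 - 1*(-27) = 4 + 27 = 31)
o(B, q) = √51 (o(B, q) = √(20 + 31) = √51)
(o(-132, -13) - 14023)*(-14016 + 5929) = (√51 - 14023)*(-14016 + 5929) = (-14023 + √51)*(-8087) = 113404001 - 8087*√51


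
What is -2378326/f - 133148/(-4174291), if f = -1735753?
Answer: 10158936857310/7245538126123 ≈ 1.4021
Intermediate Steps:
-2378326/f - 133148/(-4174291) = -2378326/(-1735753) - 133148/(-4174291) = -2378326*(-1/1735753) - 133148*(-1/4174291) = 2378326/1735753 + 133148/4174291 = 10158936857310/7245538126123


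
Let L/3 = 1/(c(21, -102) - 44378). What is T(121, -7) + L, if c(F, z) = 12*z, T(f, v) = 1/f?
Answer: 45239/5517842 ≈ 0.0081987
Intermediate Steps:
L = -3/45602 (L = 3/(12*(-102) - 44378) = 3/(-1224 - 44378) = 3/(-45602) = 3*(-1/45602) = -3/45602 ≈ -6.5787e-5)
T(121, -7) + L = 1/121 - 3/45602 = 45239/5517842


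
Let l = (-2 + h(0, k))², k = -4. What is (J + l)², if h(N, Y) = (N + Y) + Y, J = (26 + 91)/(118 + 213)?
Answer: 1103369089/109561 ≈ 10071.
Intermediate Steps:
J = 117/331 ≈ 0.35347
h(N, Y) = N + 2*Y
l = 100 (l = (-2 + (0 + 2*(-4)))² = (-2 + (0 - 8))² = (-2 - 8)² = (-10)² = 100)
(J + l)² = (117/331 + 100)² = (33217/331)² = 1103369089/109561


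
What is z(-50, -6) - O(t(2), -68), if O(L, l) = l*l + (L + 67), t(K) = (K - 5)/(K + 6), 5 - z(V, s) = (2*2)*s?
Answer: -37293/8 ≈ -4661.6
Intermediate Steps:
z(V, s) = 5 - 4*s (z(V, s) = 5 - 2*2*s = 5 - 4*s)
t(K) = (-5 + K)/(6 + K)
O(L, l) = 67 + L + l² (O(L, l) = l² + (67 + L) = 67 + L + l²)
z(-50, -6) - O(t(2), -68) = (5 - 4*(-6)) - (67 + (-5 + 2)/(6 + 2) + (-68)²) = (5 + 24) - (67 - 3/8 + 4624) = 29 - (67 + (⅛)*(-3) + 4624) = 29 - (67 - 3/8 + 4624) = 29 - 1*37525/8 = 29 - 37525/8 = -37293/8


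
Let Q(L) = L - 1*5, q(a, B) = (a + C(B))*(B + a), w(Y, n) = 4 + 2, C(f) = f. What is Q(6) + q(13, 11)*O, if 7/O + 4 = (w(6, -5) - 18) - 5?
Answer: -191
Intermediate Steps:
w(Y, n) = 6
q(a, B) = (B + a)² (q(a, B) = (a + B)*(B + a) = (B + a)*(B + a) = (B + a)²)
Q(L) = -5 + L (Q(L) = L - 5 = -5 + L)
O = -⅓ (O = 7/(-4 + ((6 - 18) - 5)) = 7/(-4 + (-12 - 5)) = 7/(-4 - 17) = 7/(-21) = 7*(-1/21) = -⅓ ≈ -0.33333)
Q(6) + q(13, 11)*O = (-5 + 6) + (11² + 13² + 2*11*13)*(-⅓) = 1 + (121 + 169 + 286)*(-⅓) = 1 + 576*(-⅓) = 1 - 192 = -191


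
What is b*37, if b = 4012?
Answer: 148444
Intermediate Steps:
b*37 = 4012*37 = 148444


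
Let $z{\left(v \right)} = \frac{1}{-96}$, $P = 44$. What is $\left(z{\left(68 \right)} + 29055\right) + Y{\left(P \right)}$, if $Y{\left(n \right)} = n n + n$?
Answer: $\frac{2979359}{96} \approx 31035.0$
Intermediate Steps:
$z{\left(v \right)} = - \frac{1}{96}$
$Y{\left(n \right)} = n + n^{2}$ ($Y{\left(n \right)} = n^{2} + n = n + n^{2}$)
$\left(z{\left(68 \right)} + 29055\right) + Y{\left(P \right)} = \left(- \frac{1}{96} + 29055\right) + 44 \left(1 + 44\right) = \frac{2789279}{96} + 44 \cdot 45 = \frac{2789279}{96} + 1980 = \frac{2979359}{96}$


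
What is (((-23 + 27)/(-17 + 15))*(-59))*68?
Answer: 8024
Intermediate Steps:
(((-23 + 27)/(-17 + 15))*(-59))*68 = ((4/(-2))*(-59))*68 = ((4*(-½))*(-59))*68 = -2*(-59)*68 = 118*68 = 8024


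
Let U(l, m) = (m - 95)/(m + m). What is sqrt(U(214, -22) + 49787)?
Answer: sqrt(24098195)/22 ≈ 223.14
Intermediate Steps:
U(l, m) = (-95 + m)/(2*m) (U(l, m) = (-95 + m)/((2*m)) = (-95 + m)*(1/(2*m)) = (-95 + m)/(2*m))
sqrt(U(214, -22) + 49787) = sqrt((1/2)*(-95 - 22)/(-22) + 49787) = sqrt((1/2)*(-1/22)*(-117) + 49787) = sqrt(117/44 + 49787) = sqrt(2190745/44) = sqrt(24098195)/22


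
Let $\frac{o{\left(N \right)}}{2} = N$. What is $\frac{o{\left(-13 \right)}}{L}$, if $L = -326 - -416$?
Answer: $- \frac{13}{45} \approx -0.28889$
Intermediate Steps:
$o{\left(N \right)} = 2 N$
$L = 90$ ($L = -326 + 416 = 90$)
$\frac{o{\left(-13 \right)}}{L} = \frac{2 \left(-13\right)}{90} = \left(-26\right) \frac{1}{90} = - \frac{13}{45}$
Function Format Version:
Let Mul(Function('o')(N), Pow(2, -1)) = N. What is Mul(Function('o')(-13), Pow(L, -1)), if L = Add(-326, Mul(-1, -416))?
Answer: Rational(-13, 45) ≈ -0.28889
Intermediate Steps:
Function('o')(N) = Mul(2, N)
L = 90 (L = Add(-326, 416) = 90)
Mul(Function('o')(-13), Pow(L, -1)) = Mul(Mul(2, -13), Pow(90, -1)) = Mul(-26, Rational(1, 90)) = Rational(-13, 45)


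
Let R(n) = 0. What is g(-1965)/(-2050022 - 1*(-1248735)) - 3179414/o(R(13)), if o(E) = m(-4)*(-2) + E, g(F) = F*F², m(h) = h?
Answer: -1243462324409/3205148 ≈ -3.8796e+5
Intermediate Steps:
g(F) = F³
o(E) = 8 + E (o(E) = -4*(-2) + E = 8 + E)
g(-1965)/(-2050022 - 1*(-1248735)) - 3179414/o(R(13)) = (-1965)³/(-2050022 - 1*(-1248735)) - 3179414/(8 + 0) = -7587307125/(-2050022 + 1248735) - 3179414/8 = -7587307125/(-801287) - 3179414*⅛ = -7587307125*(-1/801287) - 1589707/4 = 7587307125/801287 - 1589707/4 = -1243462324409/3205148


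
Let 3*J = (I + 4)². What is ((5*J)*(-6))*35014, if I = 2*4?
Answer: -50420160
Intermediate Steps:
I = 8
J = 48 (J = (8 + 4)²/3 = (⅓)*12² = (⅓)*144 = 48)
((5*J)*(-6))*35014 = ((5*48)*(-6))*35014 = (240*(-6))*35014 = -1440*35014 = -50420160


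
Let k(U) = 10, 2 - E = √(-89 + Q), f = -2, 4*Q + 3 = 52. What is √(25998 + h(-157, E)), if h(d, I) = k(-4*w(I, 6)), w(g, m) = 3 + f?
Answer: 2*√6502 ≈ 161.27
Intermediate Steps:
Q = 49/4 (Q = -¾ + (¼)*52 = -¾ + 13 = 49/4 ≈ 12.250)
E = 2 - I*√307/2 (E = 2 - √(-89 + 49/4) = 2 - √(-307/4) = 2 - I*√307/2 ≈ 2.0 - 8.7607*I)
w(g, m) = 1 (w(g, m) = 3 - 2 = 1)
h(d, I) = 10
√(25998 + h(-157, E)) = √(25998 + 10) = √26008 = 2*√6502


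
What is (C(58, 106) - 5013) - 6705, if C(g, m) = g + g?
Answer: -11602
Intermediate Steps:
C(g, m) = 2*g
(C(58, 106) - 5013) - 6705 = (2*58 - 5013) - 6705 = (116 - 5013) - 6705 = -4897 - 6705 = -11602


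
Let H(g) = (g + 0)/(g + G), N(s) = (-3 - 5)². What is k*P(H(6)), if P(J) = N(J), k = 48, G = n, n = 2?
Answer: 3072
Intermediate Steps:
G = 2
N(s) = 64 (N(s) = (-8)² = 64)
H(g) = g/(2 + g) (H(g) = (g + 0)/(g + 2) = g/(2 + g))
P(J) = 64
k*P(H(6)) = 48*64 = 3072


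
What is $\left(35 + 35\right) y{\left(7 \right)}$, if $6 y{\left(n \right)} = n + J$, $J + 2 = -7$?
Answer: $- \frac{70}{3} \approx -23.333$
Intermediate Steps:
$J = -9$ ($J = -2 - 7 = -9$)
$y{\left(n \right)} = - \frac{3}{2} + \frac{n}{6}$ ($y{\left(n \right)} = \frac{n - 9}{6} = \frac{-9 + n}{6} = - \frac{3}{2} + \frac{n}{6}$)
$\left(35 + 35\right) y{\left(7 \right)} = \left(35 + 35\right) \left(- \frac{3}{2} + \frac{1}{6} \cdot 7\right) = 70 \left(- \frac{3}{2} + \frac{7}{6}\right) = 70 \left(- \frac{1}{3}\right) = - \frac{70}{3}$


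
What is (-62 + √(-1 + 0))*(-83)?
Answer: 5146 - 83*I ≈ 5146.0 - 83.0*I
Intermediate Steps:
(-62 + √(-1 + 0))*(-83) = (-62 + √(-1))*(-83) = (-62 + I)*(-83) = 5146 - 83*I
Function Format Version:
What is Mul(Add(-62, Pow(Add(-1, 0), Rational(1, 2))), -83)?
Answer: Add(5146, Mul(-83, I)) ≈ Add(5146.0, Mul(-83.000, I))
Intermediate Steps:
Mul(Add(-62, Pow(Add(-1, 0), Rational(1, 2))), -83) = Mul(Add(-62, Pow(-1, Rational(1, 2))), -83) = Mul(Add(-62, I), -83) = Add(5146, Mul(-83, I))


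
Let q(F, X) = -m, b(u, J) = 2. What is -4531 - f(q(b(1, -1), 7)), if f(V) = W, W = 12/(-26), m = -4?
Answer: -58897/13 ≈ -4530.5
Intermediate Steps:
q(F, X) = 4 (q(F, X) = -1*(-4) = 4)
W = -6/13 (W = 12*(-1/26) = -6/13 ≈ -0.46154)
f(V) = -6/13
-4531 - f(q(b(1, -1), 7)) = -4531 - 1*(-6/13) = -4531 + 6/13 = -58897/13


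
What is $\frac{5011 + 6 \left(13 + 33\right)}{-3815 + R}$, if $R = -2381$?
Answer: $- \frac{5287}{6196} \approx -0.85329$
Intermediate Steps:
$\frac{5011 + 6 \left(13 + 33\right)}{-3815 + R} = \frac{5011 + 6 \left(13 + 33\right)}{-3815 - 2381} = \frac{5011 + 6 \cdot 46}{-6196} = \left(5011 + 276\right) \left(- \frac{1}{6196}\right) = 5287 \left(- \frac{1}{6196}\right) = - \frac{5287}{6196}$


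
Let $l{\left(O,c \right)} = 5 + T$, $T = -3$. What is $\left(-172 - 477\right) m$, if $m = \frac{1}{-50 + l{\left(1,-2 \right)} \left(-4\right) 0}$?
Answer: $\frac{649}{50} \approx 12.98$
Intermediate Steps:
$l{\left(O,c \right)} = 2$ ($l{\left(O,c \right)} = 5 - 3 = 2$)
$m = - \frac{1}{50}$ ($m = \frac{1}{-50 + 2 \left(-4\right) 0} = \frac{1}{-50 - 0} = \frac{1}{-50 + 0} = \frac{1}{-50} = - \frac{1}{50} \approx -0.02$)
$\left(-172 - 477\right) m = \left(-172 - 477\right) \left(- \frac{1}{50}\right) = \left(-649\right) \left(- \frac{1}{50}\right) = \frac{649}{50}$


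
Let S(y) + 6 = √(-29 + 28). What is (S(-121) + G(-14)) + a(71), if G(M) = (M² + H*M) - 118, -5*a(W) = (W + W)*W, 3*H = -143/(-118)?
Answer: -1725799/885 + I ≈ -1950.1 + 1.0*I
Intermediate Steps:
H = 143/354 (H = (-143/(-118))/3 = (-143*(-1/118))/3 = (⅓)*(143/118) = 143/354 ≈ 0.40395)
a(W) = -2*W²/5 (a(W) = -(W + W)*W/5 = -2*W*W/5 = -2*W²/5)
G(M) = -118 + M² + 143*M/354 (G(M) = (M² + 143*M/354) - 118 = -118 + M² + 143*M/354)
S(y) = -6 + I (S(y) = -6 + √(-29 + 28) = -6 + √(-1) = -6 + I)
(S(-121) + G(-14)) + a(71) = ((-6 + I) + (-118 + (-14)² + (143/354)*(-14))) - ⅖*71² = ((-6 + I) + (-118 + 196 - 1001/177)) - ⅖*5041 = ((-6 + I) + 12805/177) - 10082/5 = (11743/177 + I) - 10082/5 = -1725799/885 + I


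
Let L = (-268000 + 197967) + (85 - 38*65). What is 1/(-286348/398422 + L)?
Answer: -199211/14426605372 ≈ -1.3809e-5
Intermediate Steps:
L = -72418 (L = -70033 + (85 - 2470) = -70033 - 2385 = -72418)
1/(-286348/398422 + L) = 1/(-286348/398422 - 72418) = 1/(-286348*1/398422 - 72418) = 1/(-143174/199211 - 72418) = 1/(-14426605372/199211) = -199211/14426605372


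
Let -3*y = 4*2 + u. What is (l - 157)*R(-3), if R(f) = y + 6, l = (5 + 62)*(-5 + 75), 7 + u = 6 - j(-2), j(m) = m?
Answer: 13599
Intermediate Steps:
u = 1 (u = -7 + (6 - 1*(-2)) = -7 + (6 + 2) = -7 + 8 = 1)
l = 4690 (l = 67*70 = 4690)
y = -3 (y = -(4*2 + 1)/3 = -(8 + 1)/3 = -1/3*9 = -3)
R(f) = 3 (R(f) = -3 + 6 = 3)
(l - 157)*R(-3) = (4690 - 157)*3 = 4533*3 = 13599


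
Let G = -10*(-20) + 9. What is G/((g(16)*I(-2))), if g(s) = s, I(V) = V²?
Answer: 209/64 ≈ 3.2656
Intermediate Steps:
G = 209 (G = 200 + 9 = 209)
G/((g(16)*I(-2))) = 209/((16*(-2)²)) = 209/((16*4)) = 209/64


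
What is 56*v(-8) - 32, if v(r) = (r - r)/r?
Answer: -32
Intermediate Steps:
v(r) = 0 (v(r) = 0/r = 0)
56*v(-8) - 32 = 56*0 - 32 = 0 - 32 = -32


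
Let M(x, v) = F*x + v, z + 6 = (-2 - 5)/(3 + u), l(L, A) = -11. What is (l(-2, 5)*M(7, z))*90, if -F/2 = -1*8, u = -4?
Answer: -111870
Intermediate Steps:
z = 1 (z = -6 + (-2 - 5)/(3 - 4) = -6 - 7/(-1) = -6 - 7*(-1) = -6 + 7 = 1)
F = 16 (F = -(-2)*8 = -2*(-8) = 16)
M(x, v) = v + 16*x (M(x, v) = 16*x + v = v + 16*x)
(l(-2, 5)*M(7, z))*90 = -11*(1 + 16*7)*90 = -11*(1 + 112)*90 = -11*113*90 = -1243*90 = -111870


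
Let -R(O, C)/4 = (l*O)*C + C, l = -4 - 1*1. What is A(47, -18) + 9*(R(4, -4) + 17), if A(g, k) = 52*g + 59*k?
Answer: -1201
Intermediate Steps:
l = -5 (l = -4 - 1 = -5)
R(O, C) = -4*C + 20*C*O (R(O, C) = -4*((-5*O)*C + C) = -4*(-5*C*O + C) = -4*(C - 5*C*O) = -4*C + 20*C*O)
A(47, -18) + 9*(R(4, -4) + 17) = (52*47 + 59*(-18)) + 9*(4*(-4)*(-1 + 5*4) + 17) = (2444 - 1062) + 9*(4*(-4)*(-1 + 20) + 17) = 1382 + 9*(4*(-4)*19 + 17) = 1382 + 9*(-304 + 17) = 1382 + 9*(-287) = 1382 - 2583 = -1201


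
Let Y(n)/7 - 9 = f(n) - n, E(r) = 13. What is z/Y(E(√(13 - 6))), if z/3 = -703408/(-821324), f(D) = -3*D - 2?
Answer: -175852/21559755 ≈ -0.0081565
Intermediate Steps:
f(D) = -2 - 3*D
z = 527556/205331 (z = 3*(-703408/(-821324)) = 3*(-703408*(-1/821324)) = 3*(175852/205331) = 527556/205331 ≈ 2.5693)
Y(n) = 49 - 28*n (Y(n) = 63 + 7*((-2 - 3*n) - n) = 63 + 7*(-2 - 4*n) = 63 + (-14 - 28*n) = 49 - 28*n)
z/Y(E(√(13 - 6))) = 527556/(205331*(49 - 28*13)) = 527556/(205331*(49 - 364)) = (527556/205331)/(-315) = (527556/205331)*(-1/315) = -175852/21559755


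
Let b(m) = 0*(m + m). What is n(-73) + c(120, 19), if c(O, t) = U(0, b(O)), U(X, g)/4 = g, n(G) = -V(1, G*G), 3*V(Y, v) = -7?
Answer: 7/3 ≈ 2.3333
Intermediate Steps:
V(Y, v) = -7/3 (V(Y, v) = (1/3)*(-7) = -7/3)
n(G) = 7/3 (n(G) = -1*(-7/3) = 7/3)
b(m) = 0 (b(m) = 0*(2*m) = 0)
U(X, g) = 4*g
c(O, t) = 0 (c(O, t) = 4*0 = 0)
n(-73) + c(120, 19) = 7/3 + 0 = 7/3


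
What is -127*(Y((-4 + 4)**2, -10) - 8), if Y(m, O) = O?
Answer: 2286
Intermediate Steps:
-127*(Y((-4 + 4)**2, -10) - 8) = -127*(-10 - 8) = -127*(-18) = 2286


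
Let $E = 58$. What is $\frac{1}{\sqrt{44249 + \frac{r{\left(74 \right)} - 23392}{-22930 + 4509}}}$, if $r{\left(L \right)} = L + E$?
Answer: $\frac{13 \sqrt{88849615701}}{815134089} \approx 0.0047538$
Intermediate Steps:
$r{\left(L \right)} = 58 + L$ ($r{\left(L \right)} = L + 58 = 58 + L$)
$\frac{1}{\sqrt{44249 + \frac{r{\left(74 \right)} - 23392}{-22930 + 4509}}} = \frac{1}{\sqrt{44249 + \frac{\left(58 + 74\right) - 23392}{-22930 + 4509}}} = \frac{1}{\sqrt{44249 + \frac{132 - 23392}{-18421}}} = \frac{1}{\sqrt{44249 - - \frac{23260}{18421}}} = \frac{1}{\sqrt{44249 + \frac{23260}{18421}}} = \frac{1}{\sqrt{\frac{815134089}{18421}}} = \frac{1}{\frac{1}{1417} \sqrt{88849615701}} = \frac{13 \sqrt{88849615701}}{815134089}$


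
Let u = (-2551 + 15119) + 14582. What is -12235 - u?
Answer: -39385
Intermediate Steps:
u = 27150 (u = 12568 + 14582 = 27150)
-12235 - u = -12235 - 1*27150 = -12235 - 27150 = -39385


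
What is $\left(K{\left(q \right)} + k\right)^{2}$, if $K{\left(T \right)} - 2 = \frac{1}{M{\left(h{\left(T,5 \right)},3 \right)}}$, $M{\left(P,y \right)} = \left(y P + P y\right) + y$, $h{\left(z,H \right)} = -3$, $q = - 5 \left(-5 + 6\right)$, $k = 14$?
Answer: $\frac{57121}{225} \approx 253.87$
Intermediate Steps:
$q = -5$ ($q = \left(-5\right) 1 = -5$)
$M{\left(P,y \right)} = y + 2 P y$ ($M{\left(P,y \right)} = \left(P y + P y\right) + y = 2 P y + y = y + 2 P y$)
$K{\left(T \right)} = \frac{29}{15}$ ($K{\left(T \right)} = 2 + \frac{1}{3 \left(1 + 2 \left(-3\right)\right)} = 2 + \frac{1}{3 \left(1 - 6\right)} = 2 + \frac{1}{3 \left(-5\right)} = 2 + \frac{1}{-15} = 2 - \frac{1}{15} = \frac{29}{15}$)
$\left(K{\left(q \right)} + k\right)^{2} = \left(\frac{29}{15} + 14\right)^{2} = \left(\frac{239}{15}\right)^{2} = \frac{57121}{225}$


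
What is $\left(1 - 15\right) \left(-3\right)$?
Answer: $42$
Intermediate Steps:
$\left(1 - 15\right) \left(-3\right) = \left(-14\right) \left(-3\right) = 42$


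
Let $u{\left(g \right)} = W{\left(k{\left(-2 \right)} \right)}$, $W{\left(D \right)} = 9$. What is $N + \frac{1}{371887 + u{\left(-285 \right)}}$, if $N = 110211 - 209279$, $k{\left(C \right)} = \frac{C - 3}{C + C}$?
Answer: $- \frac{36842992927}{371896} \approx -99068.0$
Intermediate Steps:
$k{\left(C \right)} = \frac{-3 + C}{2 C}$
$u{\left(g \right)} = 9$
$N = -99068$ ($N = 110211 - 209279 = -99068$)
$N + \frac{1}{371887 + u{\left(-285 \right)}} = -99068 + \frac{1}{371887 + 9} = -99068 + \frac{1}{371896} = - \frac{36842992927}{371896}$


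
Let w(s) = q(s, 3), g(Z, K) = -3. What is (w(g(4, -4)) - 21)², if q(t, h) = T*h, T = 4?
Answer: 81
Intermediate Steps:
q(t, h) = 4*h
w(s) = 12 (w(s) = 4*3 = 12)
(w(g(4, -4)) - 21)² = (12 - 21)² = (-9)² = 81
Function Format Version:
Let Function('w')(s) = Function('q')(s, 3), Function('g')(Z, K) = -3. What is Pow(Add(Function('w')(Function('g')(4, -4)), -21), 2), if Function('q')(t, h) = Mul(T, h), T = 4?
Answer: 81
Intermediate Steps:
Function('q')(t, h) = Mul(4, h)
Function('w')(s) = 12 (Function('w')(s) = Mul(4, 3) = 12)
Pow(Add(Function('w')(Function('g')(4, -4)), -21), 2) = Pow(Add(12, -21), 2) = Pow(-9, 2) = 81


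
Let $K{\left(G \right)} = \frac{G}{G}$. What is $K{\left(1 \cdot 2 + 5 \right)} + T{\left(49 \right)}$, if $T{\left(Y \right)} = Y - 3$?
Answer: $47$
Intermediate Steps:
$T{\left(Y \right)} = -3 + Y$
$K{\left(G \right)} = 1$
$K{\left(1 \cdot 2 + 5 \right)} + T{\left(49 \right)} = 1 + \left(-3 + 49\right) = 1 + 46 = 47$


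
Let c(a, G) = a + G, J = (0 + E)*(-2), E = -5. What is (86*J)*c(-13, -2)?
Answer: -12900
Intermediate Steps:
J = 10 (J = (0 - 5)*(-2) = -5*(-2) = 10)
c(a, G) = G + a
(86*J)*c(-13, -2) = (86*10)*(-2 - 13) = 860*(-15) = -12900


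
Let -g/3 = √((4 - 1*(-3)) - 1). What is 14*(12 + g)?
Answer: 168 - 42*√6 ≈ 65.121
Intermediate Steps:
g = -3*√6 (g = -3*√((4 - 1*(-3)) - 1) = -3*√((4 + 3) - 1) = -3*√(7 - 1) = -3*√6 ≈ -7.3485)
14*(12 + g) = 14*(12 - 3*√6) = 168 - 42*√6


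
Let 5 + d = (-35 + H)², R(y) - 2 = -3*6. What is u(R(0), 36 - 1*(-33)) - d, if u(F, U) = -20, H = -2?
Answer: -1384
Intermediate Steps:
R(y) = -16 (R(y) = 2 - 3*6 = 2 - 18 = -16)
d = 1364 (d = -5 + (-35 - 2)² = -5 + (-37)² = -5 + 1369 = 1364)
u(R(0), 36 - 1*(-33)) - d = -20 - 1*1364 = -20 - 1364 = -1384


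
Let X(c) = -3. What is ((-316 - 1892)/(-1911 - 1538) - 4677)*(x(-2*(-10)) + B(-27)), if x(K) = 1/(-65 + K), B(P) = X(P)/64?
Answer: 71324983/220736 ≈ 323.12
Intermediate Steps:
B(P) = -3/64
((-316 - 1892)/(-1911 - 1538) - 4677)*(x(-2*(-10)) + B(-27)) = ((-316 - 1892)/(-1911 - 1538) - 4677)*(1/(-65 - 2*(-10)) - 3/64) = (-2208/(-3449) - 4677)*(1/(-65 + 20) - 3/64) = (-2208*(-1/3449) - 4677)*(1/(-45) - 3/64) = (2208/3449 - 4677)*(-1/45 - 3/64) = -16128765/3449*(-199/2880) = 71324983/220736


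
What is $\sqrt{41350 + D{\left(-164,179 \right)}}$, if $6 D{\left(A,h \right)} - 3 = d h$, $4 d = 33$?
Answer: $\frac{\sqrt{665546}}{4} \approx 203.95$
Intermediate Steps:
$d = \frac{33}{4}$ ($d = \frac{1}{4} \cdot 33 = \frac{33}{4} \approx 8.25$)
$D{\left(A,h \right)} = \frac{1}{2} + \frac{11 h}{8}$ ($D{\left(A,h \right)} = \frac{1}{2} + \frac{\frac{33}{4} h}{6} = \frac{1}{2} + \frac{11 h}{8}$)
$\sqrt{41350 + D{\left(-164,179 \right)}} = \sqrt{41350 + \left(\frac{1}{2} + \frac{11}{8} \cdot 179\right)} = \sqrt{41350 + \left(\frac{1}{2} + \frac{1969}{8}\right)} = \sqrt{41350 + \frac{1973}{8}} = \sqrt{\frac{332773}{8}} = \frac{\sqrt{665546}}{4}$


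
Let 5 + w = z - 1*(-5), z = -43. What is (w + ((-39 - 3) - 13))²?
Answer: 9604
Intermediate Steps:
w = -43 (w = -5 + (-43 - 1*(-5)) = -5 + (-43 + 5) = -5 - 38 = -43)
(w + ((-39 - 3) - 13))² = (-43 + ((-39 - 3) - 13))² = (-43 + (-42 - 13))² = (-43 - 55)² = (-98)² = 9604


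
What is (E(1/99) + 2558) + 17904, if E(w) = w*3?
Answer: 675247/33 ≈ 20462.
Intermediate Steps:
E(w) = 3*w
(E(1/99) + 2558) + 17904 = (3/99 + 2558) + 17904 = (3*(1/99) + 2558) + 17904 = (1/33 + 2558) + 17904 = 84415/33 + 17904 = 675247/33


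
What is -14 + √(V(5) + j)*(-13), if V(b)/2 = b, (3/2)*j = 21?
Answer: -14 - 26*√6 ≈ -77.687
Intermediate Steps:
j = 14 (j = (⅔)*21 = 14)
V(b) = 2*b
-14 + √(V(5) + j)*(-13) = -14 + √(2*5 + 14)*(-13) = -14 + √(10 + 14)*(-13) = -14 + √24*(-13) = -14 + (2*√6)*(-13) = -14 - 26*√6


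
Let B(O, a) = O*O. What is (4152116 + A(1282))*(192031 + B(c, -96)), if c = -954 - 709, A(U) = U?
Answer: 12284089924800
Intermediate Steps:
c = -1663
B(O, a) = O²
(4152116 + A(1282))*(192031 + B(c, -96)) = (4152116 + 1282)*(192031 + (-1663)²) = 4153398*(192031 + 2765569) = 4153398*2957600 = 12284089924800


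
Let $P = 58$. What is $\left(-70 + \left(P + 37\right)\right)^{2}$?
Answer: $625$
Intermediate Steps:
$\left(-70 + \left(P + 37\right)\right)^{2} = \left(-70 + \left(58 + 37\right)\right)^{2} = \left(-70 + 95\right)^{2} = 25^{2} = 625$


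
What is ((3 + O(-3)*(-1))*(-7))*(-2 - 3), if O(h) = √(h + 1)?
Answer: 105 - 35*I*√2 ≈ 105.0 - 49.497*I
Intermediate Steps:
O(h) = √(1 + h)
((3 + O(-3)*(-1))*(-7))*(-2 - 3) = ((3 + √(1 - 3)*(-1))*(-7))*(-2 - 3) = ((3 + √(-2)*(-1))*(-7))*(-5) = ((3 + (I*√2)*(-1))*(-7))*(-5) = ((3 - I*√2)*(-7))*(-5) = (-21 + 7*I*√2)*(-5) = 105 - 35*I*√2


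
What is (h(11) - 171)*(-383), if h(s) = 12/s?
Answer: 715827/11 ≈ 65075.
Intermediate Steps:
(h(11) - 171)*(-383) = (12/11 - 171)*(-383) = -1869/11*(-383) = 715827/11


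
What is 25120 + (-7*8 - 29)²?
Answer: 32345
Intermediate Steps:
25120 + (-7*8 - 29)² = 25120 + (-56 - 29)² = 25120 + (-85)² = 25120 + 7225 = 32345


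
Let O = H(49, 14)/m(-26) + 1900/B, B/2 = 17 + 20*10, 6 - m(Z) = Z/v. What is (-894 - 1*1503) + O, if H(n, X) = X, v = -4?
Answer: -525275/217 ≈ -2420.6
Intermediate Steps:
m(Z) = 6 + Z/4 (m(Z) = 6 - Z/(-4) = 6 - Z*(-1)/4 = 6 - (-1)*Z/4 = 6 + Z/4)
B = 434 (B = 2*(17 + 20*10) = 2*(17 + 200) = 2*217 = 434)
O = -5126/217 (O = 14/(6 + (1/4)*(-26)) + 1900/434 = 14/(6 - 13/2) + 1900*(1/434) = 14/(-1/2) + 950/217 = 14*(-2) + 950/217 = -28 + 950/217 = -5126/217 ≈ -23.622)
(-894 - 1*1503) + O = (-894 - 1*1503) - 5126/217 = (-894 - 1503) - 5126/217 = -2397 - 5126/217 = -525275/217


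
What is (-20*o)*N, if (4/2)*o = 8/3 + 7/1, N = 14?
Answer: -4060/3 ≈ -1353.3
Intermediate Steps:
o = 29/6 (o = (8/3 + 7/1)/2 = (8*(⅓) + 7*1)/2 = (8/3 + 7)/2 = (½)*(29/3) = 29/6 ≈ 4.8333)
(-20*o)*N = -20*29/6*14 = -290/3*14 = -4060/3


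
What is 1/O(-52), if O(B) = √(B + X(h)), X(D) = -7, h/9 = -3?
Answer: -I*√59/59 ≈ -0.13019*I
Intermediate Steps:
h = -27 (h = 9*(-3) = -27)
O(B) = √(-7 + B) (O(B) = √(B - 7) = √(-7 + B))
1/O(-52) = 1/(√(-7 - 52)) = 1/(√(-59)) = 1/(I*√59) = -I*√59/59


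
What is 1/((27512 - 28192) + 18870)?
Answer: 1/18190 ≈ 5.4975e-5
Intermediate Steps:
1/((27512 - 28192) + 18870) = 1/(-680 + 18870) = 1/18190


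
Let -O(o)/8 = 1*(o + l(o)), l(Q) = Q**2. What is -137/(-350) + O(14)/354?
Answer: -89917/20650 ≈ -4.3543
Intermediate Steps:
O(o) = -8*o - 8*o**2 (O(o) = -8*(o + o**2) = -8*o - 8*o**2)
-137/(-350) + O(14)/354 = -137/(-350) + (8*14*(-1 - 1*14))/354 = -137*(-1/350) + (8*14*(-1 - 14))*(1/354) = 137/350 + (8*14*(-15))*(1/354) = 137/350 - 1680*1/354 = 137/350 - 280/59 = -89917/20650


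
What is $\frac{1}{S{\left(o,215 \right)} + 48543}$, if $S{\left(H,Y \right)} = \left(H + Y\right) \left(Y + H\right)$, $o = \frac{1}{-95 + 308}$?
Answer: $\frac{45369}{4299620983} \approx 1.0552 \cdot 10^{-5}$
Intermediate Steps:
$o = \frac{1}{213} \approx 0.0046948$
$S{\left(H,Y \right)} = \left(H + Y\right)^{2}$ ($S{\left(H,Y \right)} = \left(H + Y\right) \left(H + Y\right) = \left(H + Y\right)^{2}$)
$\frac{1}{S{\left(o,215 \right)} + 48543} = \frac{1}{\left(\frac{1}{213} + 215\right)^{2} + 48543} = \frac{1}{\left(\frac{45796}{213}\right)^{2} + 48543} = \frac{1}{\frac{2097273616}{45369} + 48543} = \frac{1}{\frac{4299620983}{45369}} = \frac{45369}{4299620983}$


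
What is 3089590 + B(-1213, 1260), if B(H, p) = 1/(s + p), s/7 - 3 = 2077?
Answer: 48877313801/15820 ≈ 3.0896e+6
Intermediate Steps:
s = 14560 (s = 21 + 7*2077 = 21 + 14539 = 14560)
B(H, p) = 1/(14560 + p)
3089590 + B(-1213, 1260) = 3089590 + 1/(14560 + 1260) = 3089590 + 1/15820 = 48877313801/15820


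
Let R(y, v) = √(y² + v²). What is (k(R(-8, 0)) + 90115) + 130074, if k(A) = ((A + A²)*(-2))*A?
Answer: 219037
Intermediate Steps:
R(y, v) = √(v² + y²)
k(A) = A*(-2*A - 2*A²) (k(A) = (-2*A - 2*A²)*A = A*(-2*A - 2*A²))
(k(R(-8, 0)) + 90115) + 130074 = (2*(√(0² + (-8)²))²*(-1 - √(0² + (-8)²)) + 90115) + 130074 = (2*(√(0 + 64))²*(-1 - √(0 + 64)) + 90115) + 130074 = (2*(√64)²*(-1 - √64) + 90115) + 130074 = (2*8²*(-1 - 1*8) + 90115) + 130074 = (2*64*(-1 - 8) + 90115) + 130074 = (2*64*(-9) + 90115) + 130074 = (-1152 + 90115) + 130074 = 88963 + 130074 = 219037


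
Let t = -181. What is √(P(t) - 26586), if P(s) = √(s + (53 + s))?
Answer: √(-26586 + I*√309) ≈ 0.0539 + 163.05*I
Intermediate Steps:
P(s) = √(53 + 2*s)
√(P(t) - 26586) = √(√(53 + 2*(-181)) - 26586) = √(√(53 - 362) - 26586) = √(√(-309) - 26586) = √(I*√309 - 26586) = √(-26586 + I*√309)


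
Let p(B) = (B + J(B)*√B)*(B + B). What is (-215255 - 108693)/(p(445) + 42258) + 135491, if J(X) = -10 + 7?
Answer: 6399934131860185/47235385591 - 216235290*√445/47235385591 ≈ 1.3549e+5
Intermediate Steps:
J(X) = -3
p(B) = 2*B*(B - 3*√B) (p(B) = (B - 3*√B)*(B + B) = (B - 3*√B)*(2*B) = 2*B*(B - 3*√B))
(-215255 - 108693)/(p(445) + 42258) + 135491 = (-215255 - 108693)/((-2670*√445 + 2*445²) + 42258) + 135491 = -323948/((-2670*√445 + 2*198025) + 42258) + 135491 = -323948/((-2670*√445 + 396050) + 42258) + 135491 = -323948/((396050 - 2670*√445) + 42258) + 135491 = -323948/(438308 - 2670*√445) + 135491 = 135491 - 323948/(438308 - 2670*√445)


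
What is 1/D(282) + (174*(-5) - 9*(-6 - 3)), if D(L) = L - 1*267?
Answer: -11834/15 ≈ -788.93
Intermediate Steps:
D(L) = -267 + L (D(L) = L - 267 = -267 + L)
1/D(282) + (174*(-5) - 9*(-6 - 3)) = 1/(-267 + 282) + (174*(-5) - 9*(-6 - 3)) = 1/15 + (-870 - 9*(-9)) = 1/15 + (-870 + 81) = 1/15 - 789 = -11834/15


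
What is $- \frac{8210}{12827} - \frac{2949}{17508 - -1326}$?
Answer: $- \frac{64151321}{80527906} \approx -0.79663$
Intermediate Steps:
$- \frac{8210}{12827} - \frac{2949}{17508 - -1326} = \left(-8210\right) \frac{1}{12827} - \frac{2949}{17508 + 1326} = - \frac{8210}{12827} - \frac{2949}{18834} = - \frac{8210}{12827} - \frac{983}{6278} = - \frac{64151321}{80527906}$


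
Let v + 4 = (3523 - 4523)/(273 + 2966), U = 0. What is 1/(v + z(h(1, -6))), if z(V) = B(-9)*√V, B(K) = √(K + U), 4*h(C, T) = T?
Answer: -30135656/35426535 + 10491121*√6/35426535 ≈ -0.12527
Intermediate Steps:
h(C, T) = T/4
B(K) = √K (B(K) = √(K + 0) = √K)
z(V) = 3*I*√V (z(V) = √(-9)*√V = (3*I)*√V = 3*I*√V)
v = -13956/3239 (v = -4 + (3523 - 4523)/(273 + 2966) = -4 - 1000/3239 = -13956/3239 ≈ -4.3087)
1/(v + z(h(1, -6))) = 1/(-13956/3239 + 3*I*√((¼)*(-6))) = 1/(-13956/3239 + 3*I*√(-3/2)) = 1/(-13956/3239 + 3*I*(I*√6/2)) = 1/(-13956/3239 - 3*√6/2)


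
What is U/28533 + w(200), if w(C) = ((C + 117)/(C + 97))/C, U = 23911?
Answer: 476452787/564953400 ≈ 0.84335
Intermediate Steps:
w(C) = (117 + C)/(C*(97 + C)) (w(C) = ((117 + C)/(97 + C))/C = (117 + C)/(C*(97 + C)))
U/28533 + w(200) = 23911/28533 + (117 + 200)/(200*(97 + 200)) = 23911*(1/28533) + (1/200)*317/297 = 23911/28533 + (1/200)*(1/297)*317 = 23911/28533 + 317/59400 = 476452787/564953400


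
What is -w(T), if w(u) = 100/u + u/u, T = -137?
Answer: -37/137 ≈ -0.27007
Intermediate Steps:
w(u) = 1 + 100/u (w(u) = 100/u + 1 = 1 + 100/u)
-w(T) = -(100 - 137)/(-137) = -(-1)*(-37)/137 = -1*37/137 = -37/137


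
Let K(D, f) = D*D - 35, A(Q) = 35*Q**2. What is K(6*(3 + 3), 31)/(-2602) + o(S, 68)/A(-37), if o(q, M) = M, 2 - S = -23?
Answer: -60243879/124674830 ≈ -0.48321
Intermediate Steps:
S = 25 (S = 2 - 1*(-23) = 2 + 23 = 25)
K(D, f) = -35 + D**2 (K(D, f) = D**2 - 35 = -35 + D**2)
K(6*(3 + 3), 31)/(-2602) + o(S, 68)/A(-37) = (-35 + (6*(3 + 3))**2)/(-2602) + 68/((35*(-37)**2)) = (-35 + (6*6)**2)*(-1/2602) + 68/((35*1369)) = (-35 + 36**2)*(-1/2602) + 68/47915 = (-35 + 1296)*(-1/2602) + 68*(1/47915) = 1261*(-1/2602) + 68/47915 = -1261/2602 + 68/47915 = -60243879/124674830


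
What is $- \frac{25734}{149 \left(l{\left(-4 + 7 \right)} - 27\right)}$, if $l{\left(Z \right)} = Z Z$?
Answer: $\frac{4289}{447} \approx 9.5951$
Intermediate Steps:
$l{\left(Z \right)} = Z^{2}$
$- \frac{25734}{149 \left(l{\left(-4 + 7 \right)} - 27\right)} = - \frac{25734}{149 \left(\left(-4 + 7\right)^{2} - 27\right)} = - \frac{25734}{149 \left(3^{2} - 27\right)} = - \frac{25734}{149 \left(9 - 27\right)} = - \frac{25734}{149 \left(-18\right)} = - \frac{25734}{-2682} = \left(-25734\right) \left(- \frac{1}{2682}\right) = \frac{4289}{447}$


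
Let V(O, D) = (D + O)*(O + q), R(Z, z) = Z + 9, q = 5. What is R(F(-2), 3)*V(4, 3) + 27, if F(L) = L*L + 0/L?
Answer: 846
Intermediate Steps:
F(L) = L**2 (F(L) = L**2 + 0 = L**2)
R(Z, z) = 9 + Z
V(O, D) = (5 + O)*(D + O) (V(O, D) = (D + O)*(O + 5) = (D + O)*(5 + O) = (5 + O)*(D + O))
R(F(-2), 3)*V(4, 3) + 27 = (9 + (-2)**2)*(4**2 + 5*3 + 5*4 + 3*4) + 27 = (9 + 4)*(16 + 15 + 20 + 12) + 27 = 13*63 + 27 = 819 + 27 = 846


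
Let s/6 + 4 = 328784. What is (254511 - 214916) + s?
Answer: 2012275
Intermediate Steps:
s = 1972680 (s = -24 + 6*328784 = -24 + 1972704 = 1972680)
(254511 - 214916) + s = (254511 - 214916) + 1972680 = 39595 + 1972680 = 2012275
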